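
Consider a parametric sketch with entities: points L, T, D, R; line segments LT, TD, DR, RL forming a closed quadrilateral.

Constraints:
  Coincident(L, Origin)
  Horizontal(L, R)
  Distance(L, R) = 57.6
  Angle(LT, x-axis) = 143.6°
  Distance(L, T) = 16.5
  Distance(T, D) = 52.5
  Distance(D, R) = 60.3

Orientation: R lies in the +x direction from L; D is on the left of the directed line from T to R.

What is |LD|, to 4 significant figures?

53.41

Checks: |LR| = 57.60 ✓; |LT| = 16.50 ✓; |TD| = 52.50 ✓; |DR| = 60.30 ✓.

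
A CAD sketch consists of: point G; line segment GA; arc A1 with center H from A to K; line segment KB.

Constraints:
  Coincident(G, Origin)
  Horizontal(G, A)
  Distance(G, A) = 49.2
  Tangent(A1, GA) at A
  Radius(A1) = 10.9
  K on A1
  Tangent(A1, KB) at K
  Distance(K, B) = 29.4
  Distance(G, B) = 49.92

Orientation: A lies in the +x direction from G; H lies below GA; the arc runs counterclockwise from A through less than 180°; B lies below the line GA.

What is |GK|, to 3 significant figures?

39.5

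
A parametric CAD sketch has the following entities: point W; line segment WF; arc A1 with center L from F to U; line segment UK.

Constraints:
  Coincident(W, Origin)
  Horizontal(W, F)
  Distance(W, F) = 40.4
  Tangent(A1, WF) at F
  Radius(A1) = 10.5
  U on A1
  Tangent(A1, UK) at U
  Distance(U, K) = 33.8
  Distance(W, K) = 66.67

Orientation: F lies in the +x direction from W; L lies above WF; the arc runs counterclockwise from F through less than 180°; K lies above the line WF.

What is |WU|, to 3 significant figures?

52.1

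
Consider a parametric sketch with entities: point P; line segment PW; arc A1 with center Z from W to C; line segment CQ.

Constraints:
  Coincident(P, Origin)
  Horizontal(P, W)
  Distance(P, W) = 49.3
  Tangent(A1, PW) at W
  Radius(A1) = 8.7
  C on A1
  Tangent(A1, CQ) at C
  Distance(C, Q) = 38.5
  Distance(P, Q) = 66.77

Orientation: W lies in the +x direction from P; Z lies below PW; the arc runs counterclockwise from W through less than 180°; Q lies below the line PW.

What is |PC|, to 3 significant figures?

41.9

P is at the origin; PW is horizontal with |PW| = 49.3 and W on the +x side, so W = (49.3, 0.00). The tangent condition forces ZW to be normal to PW, so Z = W + (0, -8.7) = (49.3, -8.70). Since ZC ⟂ CQ (tangency), |ZQ| = √(8.7² + 38.5²) = 39.5 regardless of where C sits on A1. So Q lies on both circle(P, 66.77) and circle(Z, 39.5); the below-PW intersection is Q = (46.4, -48.1). C is the foot of the tangent from Q: C = (40.7, -9.98).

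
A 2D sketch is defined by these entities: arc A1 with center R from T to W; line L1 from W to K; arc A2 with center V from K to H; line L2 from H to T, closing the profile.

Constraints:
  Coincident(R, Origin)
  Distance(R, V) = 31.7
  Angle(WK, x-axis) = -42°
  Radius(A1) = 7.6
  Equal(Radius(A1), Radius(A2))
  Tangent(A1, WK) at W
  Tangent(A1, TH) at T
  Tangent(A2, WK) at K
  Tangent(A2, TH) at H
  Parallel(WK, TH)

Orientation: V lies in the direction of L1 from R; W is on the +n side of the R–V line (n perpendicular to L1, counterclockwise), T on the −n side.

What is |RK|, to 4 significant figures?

32.60

The slot axis is L1's direction at -42.0°, so u = (cos -42.0°, sin -42.0°) = (0.7431, -0.6691) and n = (−sin -42.0°, cos -42.0°) = (0.6691, 0.7431). R is at the origin and V lies 31.7 along u from R, so V = 31.7·u = (23.56, -21.21). Tangency of A1 to both parallel lines with radius 7.6 puts W and T at R ± 7.6·n: W = (5.085, 5.648), T = (-5.085, -5.648). Equal radii place K and H the same way about V: K = V + 7.6·n = (28.64, -15.56), H = V − 7.6·n = (18.47, -26.86). Then |RK| = |K − R| = 32.60.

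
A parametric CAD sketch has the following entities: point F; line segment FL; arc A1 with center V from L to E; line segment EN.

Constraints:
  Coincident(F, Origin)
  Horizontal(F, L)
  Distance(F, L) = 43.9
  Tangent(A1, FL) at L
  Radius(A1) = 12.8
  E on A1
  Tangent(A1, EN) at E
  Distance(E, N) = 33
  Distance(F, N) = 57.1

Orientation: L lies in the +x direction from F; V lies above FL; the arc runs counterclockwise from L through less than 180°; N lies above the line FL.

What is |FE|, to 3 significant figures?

57.7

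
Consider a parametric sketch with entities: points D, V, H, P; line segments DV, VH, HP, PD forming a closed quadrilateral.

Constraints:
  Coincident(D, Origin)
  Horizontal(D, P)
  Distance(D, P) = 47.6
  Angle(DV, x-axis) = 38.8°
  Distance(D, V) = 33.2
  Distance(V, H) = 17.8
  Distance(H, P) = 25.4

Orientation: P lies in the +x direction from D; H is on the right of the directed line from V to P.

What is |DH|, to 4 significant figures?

22.67

D is at the origin; D and P share the same y with |DP| = 47.6 and P in +x, so P = (47.6, 0). DV runs at 38.8° with |DV| = 33.2, so V = (25.87, 20.80). H is determined by |VH| = 17.8 and |HP| = 25.4 together: it lies at the intersection of circle(V, 17.8) and circle(P, 25.4). With |VP| = 30.08, the foot of the radical line on VP is 9.582 from V and the perpendicular offset is √(17.8² − 9.582²) = 15.00. Taking the right-of-VP solution: H = (22.42, 3.341).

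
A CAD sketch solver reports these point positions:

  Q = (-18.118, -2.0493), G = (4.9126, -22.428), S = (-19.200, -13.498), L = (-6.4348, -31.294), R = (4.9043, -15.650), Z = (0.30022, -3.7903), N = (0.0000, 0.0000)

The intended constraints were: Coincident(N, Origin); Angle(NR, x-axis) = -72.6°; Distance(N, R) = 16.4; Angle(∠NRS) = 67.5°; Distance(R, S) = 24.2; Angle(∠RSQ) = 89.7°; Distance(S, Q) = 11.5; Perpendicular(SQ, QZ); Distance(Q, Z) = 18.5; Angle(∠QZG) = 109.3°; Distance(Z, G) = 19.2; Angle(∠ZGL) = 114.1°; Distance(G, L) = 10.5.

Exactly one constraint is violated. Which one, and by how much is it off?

Distance(G, L) = 10.5 — off by 3.90.

N = (0.00, 0.00) ✓; NR at -72.60° ✓; |NR| = 16.40 ✓; ∠NRS = 67.50° ✓; |RS| = 24.20 ✓; ∠RSQ = 89.70° ✓; |SQ| = 11.50 ✓; ∠(SQ, QZ) = 90.00° ✓; |QZ| = 18.50 ✓; ∠QZG = 109.3° ✓; |ZG| = 19.20 ✓; ∠ZGL = 114.1° ✓; |GL| = 14.40 ✗.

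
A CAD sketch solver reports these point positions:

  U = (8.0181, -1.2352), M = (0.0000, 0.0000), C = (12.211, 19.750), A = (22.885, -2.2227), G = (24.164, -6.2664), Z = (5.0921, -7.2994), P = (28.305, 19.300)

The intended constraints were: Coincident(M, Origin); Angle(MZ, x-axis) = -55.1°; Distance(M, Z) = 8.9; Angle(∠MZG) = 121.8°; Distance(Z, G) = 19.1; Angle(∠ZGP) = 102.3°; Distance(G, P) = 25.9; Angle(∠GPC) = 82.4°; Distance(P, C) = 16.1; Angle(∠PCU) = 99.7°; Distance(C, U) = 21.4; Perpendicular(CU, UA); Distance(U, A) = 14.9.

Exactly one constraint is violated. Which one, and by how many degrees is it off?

Perpendicular(CU, UA) — off by 7.50°.

M = (0.00, 0.00) ✓; MZ at -55.10° ✓; |MZ| = 8.900 ✓; ∠MZG = 121.8° ✓; |ZG| = 19.10 ✓; ∠ZGP = 102.3° ✓; |GP| = 25.90 ✓; ∠GPC = 82.40° ✓; |PC| = 16.10 ✓; ∠PCU = 99.70° ✓; |CU| = 21.40 ✓; ∠(CU, UA) = 97.50° ✗; |UA| = 14.90 ✓.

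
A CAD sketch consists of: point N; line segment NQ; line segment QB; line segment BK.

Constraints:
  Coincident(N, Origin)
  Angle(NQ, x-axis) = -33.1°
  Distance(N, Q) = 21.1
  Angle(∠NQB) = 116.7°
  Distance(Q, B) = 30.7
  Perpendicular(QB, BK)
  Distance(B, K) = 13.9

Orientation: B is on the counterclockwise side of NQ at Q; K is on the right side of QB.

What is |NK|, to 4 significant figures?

51.84

∠NQB = 116.7°, so QB runs at -33.1° + (180° − 116.7°) = 30.20° from the x-axis; with |QB| = 30.7, B = Q + 30.7·(cos 30.20°, sin 30.20°) = (44.21, 3.920). QB is perpendicular to BK; with |BK| = 13.9 on the right of QB, K = B + 13.9·(0.5030, -0.8643) = (51.20, -8.093). Then |NK| = |K − N| = 51.84.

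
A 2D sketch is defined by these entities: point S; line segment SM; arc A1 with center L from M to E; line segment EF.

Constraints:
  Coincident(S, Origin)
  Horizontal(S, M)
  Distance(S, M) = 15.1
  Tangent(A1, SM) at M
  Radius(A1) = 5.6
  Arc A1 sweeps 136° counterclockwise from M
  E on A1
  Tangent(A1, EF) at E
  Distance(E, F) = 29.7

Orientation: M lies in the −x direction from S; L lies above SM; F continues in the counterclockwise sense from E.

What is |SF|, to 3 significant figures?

44.5

S is at the origin; S and M share the same y with |SM| = 15.1 and M on the −x side, so M = (-15.1, 0.00). A1 meets SM tangentially, so LM is at right angles to SM, so L = M + (0, 5.6) = (-15.1, 5.60). On A1, M sits at bearing -90° from L; a 136° counterclockwise sweep puts E at bearing 46°, so E = L + 5.6·(cos 46°, sin 46°) = (-11.2, 9.63). Since A1 is tangent to EF there, LE ⟂ EF, so EF runs along (−sin 46°, cos 46°); with |EF| = 29.7, F = (-32.6, 30.3). Then |SF| = |F − S| = 44.5.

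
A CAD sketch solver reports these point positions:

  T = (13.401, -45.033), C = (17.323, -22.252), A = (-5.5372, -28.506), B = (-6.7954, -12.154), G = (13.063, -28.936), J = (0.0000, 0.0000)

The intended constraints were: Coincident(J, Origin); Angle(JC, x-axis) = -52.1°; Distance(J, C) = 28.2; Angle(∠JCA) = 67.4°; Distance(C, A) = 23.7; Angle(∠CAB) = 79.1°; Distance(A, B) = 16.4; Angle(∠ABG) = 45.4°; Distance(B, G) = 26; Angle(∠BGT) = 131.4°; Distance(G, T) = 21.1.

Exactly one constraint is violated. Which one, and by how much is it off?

Distance(G, T) = 21.1 — off by 5.00.

J = (0.00, 0.00) ✓; JC at -52.10° ✓; |JC| = 28.20 ✓; ∠JCA = 67.40° ✓; |CA| = 23.70 ✓; ∠CAB = 79.10° ✓; |AB| = 16.40 ✓; ∠ABG = 45.40° ✓; |BG| = 26.00 ✓; ∠BGT = 131.4° ✓; |GT| = 16.10 ✗.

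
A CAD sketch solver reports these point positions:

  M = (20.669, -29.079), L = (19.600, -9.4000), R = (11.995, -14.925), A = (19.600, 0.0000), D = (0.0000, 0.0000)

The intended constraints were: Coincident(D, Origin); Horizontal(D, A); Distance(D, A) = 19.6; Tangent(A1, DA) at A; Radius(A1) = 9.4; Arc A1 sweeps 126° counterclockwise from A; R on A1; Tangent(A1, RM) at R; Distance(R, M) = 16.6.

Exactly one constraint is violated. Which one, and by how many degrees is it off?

Tangent(A1, RM) at R — off by 4.50°.

D = (0.00, 0.00) ✓; D.y = 0.00, A.y = 0.00 ✓; |DA| = 19.60 ✓; ∠(LA, AD) = 90.00° ✓; |LA| = 9.400 ✓; bearing(L→R) − bearing(L→A) = 126.0° ✓; |LR| = 9.400 ✓; ∠(LR, RM) = 94.50° ✗; |RM| = 16.60 ✓.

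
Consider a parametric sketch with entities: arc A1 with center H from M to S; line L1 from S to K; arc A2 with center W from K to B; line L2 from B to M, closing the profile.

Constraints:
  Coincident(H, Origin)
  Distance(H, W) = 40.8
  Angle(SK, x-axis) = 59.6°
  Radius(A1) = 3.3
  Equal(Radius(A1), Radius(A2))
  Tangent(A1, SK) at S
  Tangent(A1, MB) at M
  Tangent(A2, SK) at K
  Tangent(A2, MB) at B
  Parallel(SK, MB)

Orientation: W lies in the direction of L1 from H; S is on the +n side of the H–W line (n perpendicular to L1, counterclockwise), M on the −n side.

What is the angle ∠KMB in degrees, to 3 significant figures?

9.19°

Tangency of A1 to both parallel lines with radius 3.3 puts S and M at H ± 3.3·n: S = (-2.85, 1.67), M = (2.85, -1.67). Equal radii place K and B the same way about W: K = W + 3.3·n = (17.8, 36.9), B = W − 3.3·n = (23.5, 33.5). Then cos ∠KMB = MK·MB / (|MK||MB|), giving 9.19°.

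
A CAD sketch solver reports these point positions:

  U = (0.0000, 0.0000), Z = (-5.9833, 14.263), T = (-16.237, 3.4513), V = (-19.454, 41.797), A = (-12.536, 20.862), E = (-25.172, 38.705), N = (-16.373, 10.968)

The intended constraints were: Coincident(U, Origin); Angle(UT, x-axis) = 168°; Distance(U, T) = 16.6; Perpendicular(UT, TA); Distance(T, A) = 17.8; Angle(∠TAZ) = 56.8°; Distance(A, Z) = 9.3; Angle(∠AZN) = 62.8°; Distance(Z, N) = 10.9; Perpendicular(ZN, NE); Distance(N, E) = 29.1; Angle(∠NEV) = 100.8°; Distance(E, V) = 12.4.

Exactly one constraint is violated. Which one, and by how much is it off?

Distance(E, V) = 12.4 — off by 5.90.

U = (0.00, 0.00) ✓; UT at 168.0° ✓; |UT| = 16.60 ✓; ∠(UT, TA) = 90.00° ✓; |TA| = 17.80 ✓; ∠TAZ = 56.80° ✓; |AZ| = 9.300 ✓; ∠AZN = 62.80° ✓; |ZN| = 10.90 ✓; ∠(ZN, NE) = 90.00° ✓; |NE| = 29.10 ✓; ∠NEV = 100.8° ✓; |EV| = 6.500 ✗.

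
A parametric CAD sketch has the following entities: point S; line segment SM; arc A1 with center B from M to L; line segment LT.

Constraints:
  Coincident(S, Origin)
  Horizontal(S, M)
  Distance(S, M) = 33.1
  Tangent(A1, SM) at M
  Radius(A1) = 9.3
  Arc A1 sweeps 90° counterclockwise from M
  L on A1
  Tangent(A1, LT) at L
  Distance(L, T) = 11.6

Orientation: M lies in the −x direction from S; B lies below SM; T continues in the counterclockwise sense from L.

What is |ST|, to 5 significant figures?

47.271

On A1, M sits at bearing 90° from B; a 90° counterclockwise sweep puts L at bearing 180°, so L = B + 9.3·(cos 180°, sin 180°) = (-42.400, -9.3000). Tangency of A1 to LT means the radius BL is perpendicular to LT, so LT runs along (−sin 180°, cos 180°); with |LT| = 11.6, T = (-42.400, -20.900). Then |ST| = |T − S| = 47.271.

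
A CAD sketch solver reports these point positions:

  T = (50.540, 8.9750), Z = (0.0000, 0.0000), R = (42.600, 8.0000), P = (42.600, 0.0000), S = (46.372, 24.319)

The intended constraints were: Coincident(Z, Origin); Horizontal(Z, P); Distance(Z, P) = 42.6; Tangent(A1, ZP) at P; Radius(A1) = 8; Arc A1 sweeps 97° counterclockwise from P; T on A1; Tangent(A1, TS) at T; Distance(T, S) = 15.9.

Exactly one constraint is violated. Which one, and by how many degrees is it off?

Tangent(A1, TS) at T — off by 8.20°.

Z = (0.00, 0.00) ✓; Z.y = 0.00, P.y = 0.00 ✓; |ZP| = 42.60 ✓; ∠(RP, PZ) = 90.00° ✓; |RP| = 8.000 ✓; bearing(R→T) − bearing(R→P) = 97.00° ✓; |RT| = 8.000 ✓; ∠(RT, TS) = 81.80° ✗; |TS| = 15.90 ✓.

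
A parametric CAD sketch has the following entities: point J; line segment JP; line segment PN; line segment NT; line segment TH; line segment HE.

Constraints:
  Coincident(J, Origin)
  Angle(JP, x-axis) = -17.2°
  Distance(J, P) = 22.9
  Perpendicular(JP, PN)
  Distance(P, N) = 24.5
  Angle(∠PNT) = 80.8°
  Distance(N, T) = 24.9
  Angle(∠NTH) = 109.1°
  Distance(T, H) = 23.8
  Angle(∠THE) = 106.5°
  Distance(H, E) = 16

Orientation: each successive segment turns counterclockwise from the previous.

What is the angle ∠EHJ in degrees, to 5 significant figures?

53.288°

J is at the origin; JP runs at -17.2° with length 22.9, so P = (21.876, -6.7717). The perpendicularity gives PN at right angles to JP, so PN runs at 72.800°; with |PN| = 24.5, N = (29.121, 16.633). ∠PNT = 80.8° gives NT at 172.00° from the x-axis; with |NT| = 24.9, T = (4.4630, 20.098). ∠NTH = 109.1° gives TH at -117.10° from the x-axis; with |TH| = 23.8, H = (-6.3789, -1.0890). ∠THE = 106.5° gives HE at -43.600° from the x-axis; with |HE| = 16.0, E = (5.2078, -12.123). Then cos ∠EHJ = HE·HJ / (|HE||HJ|), giving 53.288°.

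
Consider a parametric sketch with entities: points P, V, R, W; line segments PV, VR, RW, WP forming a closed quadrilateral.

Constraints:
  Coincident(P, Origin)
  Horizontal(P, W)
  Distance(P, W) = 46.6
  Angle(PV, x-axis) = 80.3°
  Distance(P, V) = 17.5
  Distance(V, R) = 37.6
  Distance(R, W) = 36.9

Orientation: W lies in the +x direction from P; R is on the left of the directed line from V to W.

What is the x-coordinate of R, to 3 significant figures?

35.9

P is at the origin; P and W share the same y with |PW| = 46.6 and W in +x, so W = (46.6, 0). PV runs at 80.3° with |PV| = 17.5, so V = (2.95, 17.2). R is determined by |VR| = 37.6 and |RW| = 36.9 together: it lies at the intersection of circle(V, 37.6) and circle(W, 36.9). With |VW| = 46.9, the foot of the radical line on VW is 24.0 from V and the perpendicular offset is √(37.6² − 24.0²) = 28.9. Taking the left-of-VW solution: R = (35.9, 35.3).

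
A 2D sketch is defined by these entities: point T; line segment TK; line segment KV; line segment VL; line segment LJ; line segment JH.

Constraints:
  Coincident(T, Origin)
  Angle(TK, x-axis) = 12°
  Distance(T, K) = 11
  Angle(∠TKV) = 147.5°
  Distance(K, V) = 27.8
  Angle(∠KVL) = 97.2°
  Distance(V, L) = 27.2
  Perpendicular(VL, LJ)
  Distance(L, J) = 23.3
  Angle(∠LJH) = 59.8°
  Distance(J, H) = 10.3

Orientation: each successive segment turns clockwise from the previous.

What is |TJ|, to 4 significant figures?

29.62

T is at the origin; TK runs at 12.0° with length 11.0, so K = (10.76, 2.287). ∠TKV = 147.5° gives KV at -20.50° from the x-axis; with |KV| = 27.8, V = (36.80, -7.449). ∠KVL = 97.2° gives VL at -103.3° from the x-axis; with |VL| = 27.2, L = (30.54, -33.92). VL ⟂ LJ, so LJ runs at 166.7°; with |LJ| = 23.3, J = (7.867, -28.56). Then |TJ| = |J − T| = 29.62.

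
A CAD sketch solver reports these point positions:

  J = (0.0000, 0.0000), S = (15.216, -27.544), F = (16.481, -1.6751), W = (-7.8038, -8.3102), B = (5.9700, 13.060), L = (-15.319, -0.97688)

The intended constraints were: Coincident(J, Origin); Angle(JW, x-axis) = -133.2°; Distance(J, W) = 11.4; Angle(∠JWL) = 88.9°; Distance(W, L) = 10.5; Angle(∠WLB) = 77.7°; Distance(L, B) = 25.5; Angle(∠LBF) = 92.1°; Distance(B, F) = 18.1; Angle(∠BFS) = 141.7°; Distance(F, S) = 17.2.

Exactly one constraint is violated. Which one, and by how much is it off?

Distance(F, S) = 17.2 — off by 8.70.

J = (0.00, 0.00) ✓; JW at -133.2° ✓; |JW| = 11.40 ✓; ∠JWL = 88.90° ✓; |WL| = 10.50 ✓; ∠WLB = 77.70° ✓; |LB| = 25.50 ✓; ∠LBF = 92.10° ✓; |BF| = 18.10 ✓; ∠BFS = 141.7° ✓; |FS| = 25.90 ✗.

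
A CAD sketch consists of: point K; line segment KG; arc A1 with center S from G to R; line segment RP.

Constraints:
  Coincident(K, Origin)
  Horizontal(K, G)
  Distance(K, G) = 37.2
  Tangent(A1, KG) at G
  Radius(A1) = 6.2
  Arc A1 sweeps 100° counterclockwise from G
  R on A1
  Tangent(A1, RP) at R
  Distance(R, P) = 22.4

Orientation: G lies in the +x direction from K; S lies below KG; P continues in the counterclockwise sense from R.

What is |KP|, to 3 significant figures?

45.7

On A1, G sits at bearing 90° from S; a 100° counterclockwise sweep puts R at bearing 190°, so R = S + 6.2·(cos 190°, sin 190°) = (31.1, -7.28). The tangent condition forces SR to be normal to RP, so RP runs along (−sin 190°, cos 190°); with |RP| = 22.4, P = (35.0, -29.3). Then |KP| = |P − K| = 45.7.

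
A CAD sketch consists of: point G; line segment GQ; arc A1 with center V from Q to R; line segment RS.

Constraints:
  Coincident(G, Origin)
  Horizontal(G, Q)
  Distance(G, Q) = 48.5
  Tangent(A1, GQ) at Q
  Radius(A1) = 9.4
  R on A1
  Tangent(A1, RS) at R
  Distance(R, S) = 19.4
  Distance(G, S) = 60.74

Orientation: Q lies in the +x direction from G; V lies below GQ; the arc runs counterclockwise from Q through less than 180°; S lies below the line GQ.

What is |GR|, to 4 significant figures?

43.60

G is at the origin; G and Q share the same y with |GQ| = 48.5 and Q on the +x side, so Q = (48.50, 0.000). The tangent condition forces VQ to be normal to GQ, so V = Q + (0, -9.4) = (48.50, -9.400). Since VR ⟂ RS (tangency), |VS| = √(9.4² + 19.4²) = 21.56 regardless of where R sits on A1. So S lies on both circle(G, 60.74) and circle(V, 21.56); the below-GQ intersection is S = (52.48, -30.59). R is the foot of the tangent from S: R = (40.94, -14.99).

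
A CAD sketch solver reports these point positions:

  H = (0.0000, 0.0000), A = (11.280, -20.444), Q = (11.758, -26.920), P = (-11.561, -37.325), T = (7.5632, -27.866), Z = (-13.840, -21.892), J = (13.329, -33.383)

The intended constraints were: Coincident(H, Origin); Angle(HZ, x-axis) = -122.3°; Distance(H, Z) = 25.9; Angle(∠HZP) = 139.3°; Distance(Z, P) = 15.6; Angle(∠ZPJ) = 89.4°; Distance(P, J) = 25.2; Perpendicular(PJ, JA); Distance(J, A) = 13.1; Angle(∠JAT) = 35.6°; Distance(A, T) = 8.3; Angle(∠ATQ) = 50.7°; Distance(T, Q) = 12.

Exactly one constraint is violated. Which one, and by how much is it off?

Distance(T, Q) = 12 — off by 7.70.

H = (0.00, 0.00) ✓; HZ at -122.3° ✓; |HZ| = 25.90 ✓; ∠HZP = 139.3° ✓; |ZP| = 15.60 ✓; ∠ZPJ = 89.40° ✓; |PJ| = 25.20 ✓; ∠(PJ, JA) = 90.00° ✓; |JA| = 13.10 ✓; ∠JAT = 35.60° ✓; |AT| = 8.301 ✓; ∠ATQ = 50.69° ✓; |TQ| = 4.300 ✗.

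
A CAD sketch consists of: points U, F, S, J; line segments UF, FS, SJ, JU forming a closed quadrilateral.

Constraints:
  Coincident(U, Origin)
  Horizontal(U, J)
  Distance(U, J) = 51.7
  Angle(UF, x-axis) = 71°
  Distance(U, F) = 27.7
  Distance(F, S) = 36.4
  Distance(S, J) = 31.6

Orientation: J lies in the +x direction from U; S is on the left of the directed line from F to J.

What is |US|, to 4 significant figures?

54.68

U is at the origin; U and J share the same y with |UJ| = 51.7 and J in +x, so J = (51.7, 0). UF runs at 71.0° with |UF| = 27.7, so F = (9.018, 26.19). S is determined by |FS| = 36.4 and |SJ| = 31.6 together: it lies at the intersection of circle(F, 36.4) and circle(J, 31.6). With |FJ| = 50.08, the foot of the radical line on FJ is 28.30 from F and the perpendicular offset is √(36.4² − 28.30²) = 22.90. Taking the left-of-FJ solution: S = (45.11, 30.91).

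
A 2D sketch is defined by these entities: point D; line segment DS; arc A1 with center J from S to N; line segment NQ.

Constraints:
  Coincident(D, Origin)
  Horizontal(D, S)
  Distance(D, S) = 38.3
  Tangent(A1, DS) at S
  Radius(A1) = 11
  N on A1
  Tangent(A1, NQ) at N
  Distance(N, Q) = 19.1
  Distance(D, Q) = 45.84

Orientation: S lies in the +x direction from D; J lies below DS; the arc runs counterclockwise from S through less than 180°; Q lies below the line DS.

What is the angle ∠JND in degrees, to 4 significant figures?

138.7°

Checks: |JN| = 11.00 ✓; ∠(JN, NQ) = 90.00° ✓; |NQ| = 19.10 ✓; |DQ| = 45.84 ✓.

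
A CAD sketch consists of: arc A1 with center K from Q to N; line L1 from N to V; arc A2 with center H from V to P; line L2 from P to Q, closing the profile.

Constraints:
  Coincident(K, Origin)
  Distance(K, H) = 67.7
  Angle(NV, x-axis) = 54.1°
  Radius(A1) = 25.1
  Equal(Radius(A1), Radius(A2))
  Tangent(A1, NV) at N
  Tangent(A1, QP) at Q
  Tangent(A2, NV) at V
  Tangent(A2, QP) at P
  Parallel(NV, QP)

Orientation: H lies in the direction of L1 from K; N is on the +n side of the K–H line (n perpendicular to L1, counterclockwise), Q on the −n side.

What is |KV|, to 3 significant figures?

72.2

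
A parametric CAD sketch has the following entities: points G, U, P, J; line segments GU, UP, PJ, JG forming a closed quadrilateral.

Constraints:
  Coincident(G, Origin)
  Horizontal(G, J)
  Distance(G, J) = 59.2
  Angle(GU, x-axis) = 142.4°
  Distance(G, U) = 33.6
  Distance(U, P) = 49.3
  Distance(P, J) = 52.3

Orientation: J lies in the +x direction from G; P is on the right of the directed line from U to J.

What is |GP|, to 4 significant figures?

16.37

Checks: |UP| = 49.30 ✓; |PJ| = 52.30 ✓.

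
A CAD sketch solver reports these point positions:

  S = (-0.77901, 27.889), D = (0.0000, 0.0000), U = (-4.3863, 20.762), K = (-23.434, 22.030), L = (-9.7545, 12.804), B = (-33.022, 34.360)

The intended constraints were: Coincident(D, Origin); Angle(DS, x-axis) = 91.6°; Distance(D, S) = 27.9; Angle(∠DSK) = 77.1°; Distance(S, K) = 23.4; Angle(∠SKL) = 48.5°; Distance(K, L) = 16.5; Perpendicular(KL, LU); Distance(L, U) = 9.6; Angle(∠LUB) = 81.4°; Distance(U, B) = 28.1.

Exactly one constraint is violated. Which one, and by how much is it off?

Distance(U, B) = 28.1 — off by 3.60.

D = (0.00, 0.00) ✓; DS at 91.60° ✓; |DS| = 27.90 ✓; ∠DSK = 77.10° ✓; |SK| = 23.40 ✓; ∠SKL = 48.50° ✓; |KL| = 16.50 ✓; ∠(KL, LU) = 90.00° ✓; |LU| = 9.599 ✓; ∠LUB = 81.40° ✓; |UB| = 31.70 ✗.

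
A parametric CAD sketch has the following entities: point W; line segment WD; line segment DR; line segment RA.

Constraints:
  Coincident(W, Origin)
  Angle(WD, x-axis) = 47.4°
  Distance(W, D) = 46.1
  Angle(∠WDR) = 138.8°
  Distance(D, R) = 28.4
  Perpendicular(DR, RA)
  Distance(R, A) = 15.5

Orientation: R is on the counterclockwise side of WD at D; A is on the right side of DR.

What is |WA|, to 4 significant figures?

78.00

∠WDR = 138.8°, so DR runs at 47.4° + (180° − 138.8°) = 88.60° from the x-axis; with |DR| = 28.4, R = D + 28.4·(cos 88.60°, sin 88.60°) = (31.90, 62.33). DR ⟂ RA; with |RA| = 15.5 on the right of DR, A = R + 15.5·(0.9997, -0.02443) = (47.39, 61.95). Then |WA| = |A − W| = 78.00.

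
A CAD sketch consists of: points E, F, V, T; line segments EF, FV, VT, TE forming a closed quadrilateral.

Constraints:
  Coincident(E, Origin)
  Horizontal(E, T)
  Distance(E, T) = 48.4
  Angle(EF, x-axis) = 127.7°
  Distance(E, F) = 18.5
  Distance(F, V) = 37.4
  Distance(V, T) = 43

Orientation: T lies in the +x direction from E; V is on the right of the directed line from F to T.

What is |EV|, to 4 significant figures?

19.04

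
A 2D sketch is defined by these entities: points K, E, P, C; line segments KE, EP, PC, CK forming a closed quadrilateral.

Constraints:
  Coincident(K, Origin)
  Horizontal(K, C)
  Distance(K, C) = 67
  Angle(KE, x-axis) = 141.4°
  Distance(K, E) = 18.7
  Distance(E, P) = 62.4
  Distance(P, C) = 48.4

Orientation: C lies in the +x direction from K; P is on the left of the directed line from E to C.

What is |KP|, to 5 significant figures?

57.471

K is at the origin; KC is horizontal with |KC| = 67.0 and C in +x, so C = (67.0, 0). KE runs at 141.4° with |KE| = 18.7, so E = (-14.614, 11.667). P is determined by |EP| = 62.4 and |PC| = 48.4 together: it lies at the intersection of circle(E, 62.4) and circle(C, 48.4). With |EC| = 82.444, the foot of the radical line on EC is 50.630 from E and the perpendicular offset is √(62.4² − 50.630²) = 36.475. Taking the left-of-EC solution: P = (40.667, 40.610).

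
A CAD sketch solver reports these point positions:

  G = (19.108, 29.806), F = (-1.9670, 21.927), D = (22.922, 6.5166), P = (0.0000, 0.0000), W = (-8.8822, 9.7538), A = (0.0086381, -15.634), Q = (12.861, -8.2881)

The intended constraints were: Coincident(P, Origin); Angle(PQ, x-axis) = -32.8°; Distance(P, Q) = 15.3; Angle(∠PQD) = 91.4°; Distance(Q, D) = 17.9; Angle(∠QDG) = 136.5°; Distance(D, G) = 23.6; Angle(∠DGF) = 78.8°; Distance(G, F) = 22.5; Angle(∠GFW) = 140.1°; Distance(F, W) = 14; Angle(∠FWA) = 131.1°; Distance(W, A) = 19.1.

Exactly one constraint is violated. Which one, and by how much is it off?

Distance(W, A) = 19.1 — off by 7.80.

P = (0.00, 0.00) ✓; PQ at -32.80° ✓; |PQ| = 15.30 ✓; ∠PQD = 91.40° ✓; |QD| = 17.90 ✓; ∠QDG = 136.5° ✓; |DG| = 23.60 ✓; ∠DGF = 78.80° ✓; |GF| = 22.50 ✓; ∠GFW = 140.1° ✓; |FW| = 14.00 ✓; ∠FWA = 131.1° ✓; |WA| = 26.90 ✗.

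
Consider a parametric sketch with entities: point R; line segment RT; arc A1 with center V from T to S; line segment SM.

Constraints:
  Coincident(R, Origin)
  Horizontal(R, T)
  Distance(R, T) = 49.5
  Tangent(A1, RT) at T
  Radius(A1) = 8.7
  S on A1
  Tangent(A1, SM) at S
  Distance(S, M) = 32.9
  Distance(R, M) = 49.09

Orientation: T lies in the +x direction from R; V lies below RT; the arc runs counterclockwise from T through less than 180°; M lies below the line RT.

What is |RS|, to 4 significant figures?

41.64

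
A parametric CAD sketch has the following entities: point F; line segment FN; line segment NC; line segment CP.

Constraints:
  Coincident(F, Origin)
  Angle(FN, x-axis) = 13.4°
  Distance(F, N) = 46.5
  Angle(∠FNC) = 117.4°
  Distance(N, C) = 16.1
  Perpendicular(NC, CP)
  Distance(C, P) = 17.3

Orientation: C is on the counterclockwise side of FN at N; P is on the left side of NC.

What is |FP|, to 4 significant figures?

44.51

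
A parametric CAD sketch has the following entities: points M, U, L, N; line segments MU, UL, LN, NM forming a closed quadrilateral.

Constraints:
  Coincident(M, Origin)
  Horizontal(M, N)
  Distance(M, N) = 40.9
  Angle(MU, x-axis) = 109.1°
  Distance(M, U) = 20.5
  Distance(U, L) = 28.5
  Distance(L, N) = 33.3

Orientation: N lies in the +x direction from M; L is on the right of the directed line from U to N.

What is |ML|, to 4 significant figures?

9.447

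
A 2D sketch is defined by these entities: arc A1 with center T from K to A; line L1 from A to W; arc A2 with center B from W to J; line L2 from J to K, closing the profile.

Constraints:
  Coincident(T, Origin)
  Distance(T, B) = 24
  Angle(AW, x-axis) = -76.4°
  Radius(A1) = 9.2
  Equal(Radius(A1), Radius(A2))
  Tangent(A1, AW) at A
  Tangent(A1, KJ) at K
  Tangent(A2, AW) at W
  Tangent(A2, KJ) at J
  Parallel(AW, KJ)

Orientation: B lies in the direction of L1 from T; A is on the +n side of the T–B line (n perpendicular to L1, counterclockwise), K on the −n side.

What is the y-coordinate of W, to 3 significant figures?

-21.2

Tangency of A1 to both parallel lines with radius 9.2 puts A and K at T ± 9.2·n: A = (8.94, 2.16), K = (-8.94, -2.16). Equal radii place W and J the same way about B: W = B + 9.2·n = (14.6, -21.2), J = B − 9.2·n = (-3.30, -25.5). So W.y = -21.2.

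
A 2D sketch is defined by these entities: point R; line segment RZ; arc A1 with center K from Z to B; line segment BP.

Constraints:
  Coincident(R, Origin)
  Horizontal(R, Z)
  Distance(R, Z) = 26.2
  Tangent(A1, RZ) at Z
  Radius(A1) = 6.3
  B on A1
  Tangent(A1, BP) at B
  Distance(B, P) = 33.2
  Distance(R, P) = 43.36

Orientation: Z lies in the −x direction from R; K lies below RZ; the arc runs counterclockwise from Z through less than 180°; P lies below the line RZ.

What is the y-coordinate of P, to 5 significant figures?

-39.207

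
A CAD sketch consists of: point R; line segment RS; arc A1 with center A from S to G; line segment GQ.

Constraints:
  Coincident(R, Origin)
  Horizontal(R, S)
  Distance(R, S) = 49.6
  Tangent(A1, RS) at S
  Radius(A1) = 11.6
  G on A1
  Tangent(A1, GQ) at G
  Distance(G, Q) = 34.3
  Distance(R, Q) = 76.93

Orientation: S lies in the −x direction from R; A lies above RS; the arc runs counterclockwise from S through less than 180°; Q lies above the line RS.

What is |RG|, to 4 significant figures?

44.69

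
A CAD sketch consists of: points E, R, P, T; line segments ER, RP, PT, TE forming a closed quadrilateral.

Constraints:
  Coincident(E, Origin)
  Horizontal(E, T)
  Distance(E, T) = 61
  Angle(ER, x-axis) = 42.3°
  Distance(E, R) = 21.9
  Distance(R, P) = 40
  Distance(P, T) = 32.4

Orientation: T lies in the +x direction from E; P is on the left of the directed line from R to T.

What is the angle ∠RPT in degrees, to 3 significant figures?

80.6°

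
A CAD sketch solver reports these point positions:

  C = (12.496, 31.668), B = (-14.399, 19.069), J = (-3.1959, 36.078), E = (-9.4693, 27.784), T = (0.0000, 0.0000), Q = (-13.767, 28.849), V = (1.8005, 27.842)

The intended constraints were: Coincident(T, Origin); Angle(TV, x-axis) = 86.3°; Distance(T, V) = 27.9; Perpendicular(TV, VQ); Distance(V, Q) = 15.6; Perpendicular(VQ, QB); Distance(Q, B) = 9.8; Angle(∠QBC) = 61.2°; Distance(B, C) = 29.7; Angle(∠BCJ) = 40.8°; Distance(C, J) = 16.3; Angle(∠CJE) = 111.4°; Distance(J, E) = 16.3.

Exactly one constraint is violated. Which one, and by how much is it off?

Distance(J, E) = 16.3 — off by 5.90.

T = (0.00, 0.00) ✓; TV at 86.30° ✓; |TV| = 27.90 ✓; ∠(TV, VQ) = 90.00° ✓; |VQ| = 15.60 ✓; ∠(VQ, QB) = 90.00° ✓; |QB| = 9.800 ✓; ∠QBC = 61.20° ✓; |BC| = 29.70 ✓; ∠BCJ = 40.80° ✓; |CJ| = 16.30 ✓; ∠CJE = 111.4° ✓; |JE| = 10.40 ✗.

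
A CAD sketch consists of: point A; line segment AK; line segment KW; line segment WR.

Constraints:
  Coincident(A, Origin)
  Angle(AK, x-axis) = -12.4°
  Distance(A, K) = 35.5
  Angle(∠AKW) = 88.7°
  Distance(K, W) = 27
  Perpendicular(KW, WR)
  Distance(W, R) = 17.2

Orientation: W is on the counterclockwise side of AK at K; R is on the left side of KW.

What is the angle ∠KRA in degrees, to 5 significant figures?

67.424°

∠AKW = 88.7°, so KW runs at -12.4° + (180° − 88.7°) = 78.900° from the x-axis; with |KW| = 27.0, W = K + 27.0·(cos 78.900°, sin 78.900°) = (39.870, 18.872). The perpendicularity gives WR at right angles to KW; with |WR| = 17.2 on the left of KW, R = W + 17.2·(-0.98129, 0.19252) = (22.992, 22.183). Then cos ∠KRA = RK·RA / (|RK||RA|), giving 67.424°.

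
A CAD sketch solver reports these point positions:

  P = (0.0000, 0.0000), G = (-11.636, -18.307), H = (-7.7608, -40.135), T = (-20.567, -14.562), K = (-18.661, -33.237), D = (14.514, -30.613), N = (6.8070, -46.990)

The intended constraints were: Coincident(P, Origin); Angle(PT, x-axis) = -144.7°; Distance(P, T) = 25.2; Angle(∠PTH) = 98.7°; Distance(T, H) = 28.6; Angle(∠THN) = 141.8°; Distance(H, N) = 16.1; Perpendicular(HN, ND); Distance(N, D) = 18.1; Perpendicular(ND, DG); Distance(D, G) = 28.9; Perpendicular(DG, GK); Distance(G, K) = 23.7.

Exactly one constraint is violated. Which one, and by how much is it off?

Distance(G, K) = 23.7 — off by 7.20.

P = (0.00, 0.00) ✓; PT at -144.7° ✓; |PT| = 25.20 ✓; ∠PTH = 98.70° ✓; |TH| = 28.60 ✓; ∠THN = 141.8° ✓; |HN| = 16.10 ✓; ∠(HN, ND) = 90.00° ✓; |ND| = 18.10 ✓; ∠(ND, DG) = 90.00° ✓; |DG| = 28.90 ✓; ∠(DG, GK) = 90.00° ✓; |GK| = 16.50 ✗.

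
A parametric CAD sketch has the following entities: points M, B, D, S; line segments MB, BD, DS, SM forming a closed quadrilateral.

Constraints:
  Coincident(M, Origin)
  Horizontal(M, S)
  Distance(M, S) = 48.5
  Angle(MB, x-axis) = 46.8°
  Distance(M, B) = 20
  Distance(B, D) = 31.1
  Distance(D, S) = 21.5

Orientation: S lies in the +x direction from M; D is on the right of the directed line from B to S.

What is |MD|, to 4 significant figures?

32.57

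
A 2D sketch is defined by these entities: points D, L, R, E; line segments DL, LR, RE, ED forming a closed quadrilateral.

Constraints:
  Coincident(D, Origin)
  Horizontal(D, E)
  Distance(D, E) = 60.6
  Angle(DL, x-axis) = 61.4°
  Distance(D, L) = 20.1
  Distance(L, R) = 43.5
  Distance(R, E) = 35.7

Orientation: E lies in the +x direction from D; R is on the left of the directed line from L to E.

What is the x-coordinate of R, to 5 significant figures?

49.906

Checks: |LR| = 43.50 ✓; |RE| = 35.70 ✓.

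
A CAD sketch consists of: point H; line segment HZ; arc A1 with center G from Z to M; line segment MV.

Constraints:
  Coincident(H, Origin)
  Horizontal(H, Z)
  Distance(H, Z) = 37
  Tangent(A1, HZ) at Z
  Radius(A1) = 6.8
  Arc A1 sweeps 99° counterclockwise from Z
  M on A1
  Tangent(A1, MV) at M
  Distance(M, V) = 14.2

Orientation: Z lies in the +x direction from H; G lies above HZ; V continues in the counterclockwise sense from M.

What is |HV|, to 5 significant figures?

46.914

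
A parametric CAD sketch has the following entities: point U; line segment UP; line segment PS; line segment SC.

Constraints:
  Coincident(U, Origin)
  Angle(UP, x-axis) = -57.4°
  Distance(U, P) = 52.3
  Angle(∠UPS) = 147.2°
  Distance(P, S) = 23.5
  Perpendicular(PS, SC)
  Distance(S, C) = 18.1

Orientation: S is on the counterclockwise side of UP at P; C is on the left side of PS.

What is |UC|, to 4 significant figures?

68.23

∠UPS = 147.2°, so PS runs at -57.4° + (180° − 147.2°) = -24.60° from the x-axis; with |PS| = 23.5, S = P + 23.5·(cos -24.60°, sin -24.60°) = (49.54, -53.84). The perpendicularity gives SC at right angles to PS; with |SC| = 18.1 on the left of PS, C = S + 18.1·(0.4163, 0.9092) = (57.08, -37.39). Then |UC| = |C − U| = 68.23.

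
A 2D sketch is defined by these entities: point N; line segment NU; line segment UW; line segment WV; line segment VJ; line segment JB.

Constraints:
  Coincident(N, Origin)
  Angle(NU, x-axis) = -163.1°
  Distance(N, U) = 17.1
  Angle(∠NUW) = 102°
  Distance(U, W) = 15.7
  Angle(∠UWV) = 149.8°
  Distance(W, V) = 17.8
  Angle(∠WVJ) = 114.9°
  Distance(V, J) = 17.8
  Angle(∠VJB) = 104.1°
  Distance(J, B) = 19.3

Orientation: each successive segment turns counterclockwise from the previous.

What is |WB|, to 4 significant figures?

30.11

N is at the origin; NU runs at -163.1° with length 17.1, so U = (-16.36, -4.971). ∠NUW = 102.0° gives UW at -85.10° from the x-axis; with |UW| = 15.7, W = (-15.02, -20.61). ∠UWV = 149.8° gives WV at -54.90° from the x-axis; with |WV| = 17.8, V = (-4.785, -35.18). ∠WVJ = 114.9° gives VJ at 10.20° from the x-axis; with |VJ| = 17.8, J = (12.73, -32.02). ∠VJB = 104.1° gives JB at 86.10° from the x-axis; with |JB| = 19.3, B = (14.05, -12.77). Then |WB| = |B − W| = 30.11.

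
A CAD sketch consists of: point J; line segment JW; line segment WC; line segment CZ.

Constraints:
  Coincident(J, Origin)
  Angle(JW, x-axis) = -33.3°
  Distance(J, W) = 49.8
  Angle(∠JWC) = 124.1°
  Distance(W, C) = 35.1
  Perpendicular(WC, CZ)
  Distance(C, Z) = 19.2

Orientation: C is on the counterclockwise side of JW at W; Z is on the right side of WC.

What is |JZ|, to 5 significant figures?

87.317

J is at the origin; JW runs at -33.3° with length 49.8, so W = 49.8·(cos -33.3°, sin -33.3°) = (41.623, -27.341). ∠JWC = 124.1°, so WC runs at -33.3° + (180° − 124.1°) = 22.600° from the x-axis; with |WC| = 35.1, C = W + 35.1·(cos 22.600°, sin 22.600°) = (74.028, -13.853). WC ⟂ CZ; with |CZ| = 19.2 on the right of WC, Z = C + 19.2·(0.38430, -0.92321) = (81.406, -31.578). Then |JZ| = |Z − J| = 87.317.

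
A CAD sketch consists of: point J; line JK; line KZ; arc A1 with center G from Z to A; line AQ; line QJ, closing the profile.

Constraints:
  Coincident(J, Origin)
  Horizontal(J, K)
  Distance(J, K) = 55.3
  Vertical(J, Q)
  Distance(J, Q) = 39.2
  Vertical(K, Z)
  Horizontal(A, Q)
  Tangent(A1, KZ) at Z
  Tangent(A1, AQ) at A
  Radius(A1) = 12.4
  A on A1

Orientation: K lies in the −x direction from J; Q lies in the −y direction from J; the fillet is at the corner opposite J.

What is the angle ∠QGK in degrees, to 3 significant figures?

131°

J is at the origin; J and K share the same y with |JK| = 55.3 and K on the −x side, so K = (-55.3, 0.00). JQ is vertical with |JQ| = 39.2 and Q on the −y side, so Q = (0.00, -39.2). The virtual corner opposite J is at (-55.3, -39.2). Since A1 is tangent to KZ there, GZ ⟂ KZ and tangency of A1 to AQ means the radius GA is perpendicular to AQ, with radius 12.4, so the center G sits 12.4 in from both sides at G = (-42.9, -26.8). Then cos ∠QGK = GQ·GK / (|GQ||GK|), giving 131°.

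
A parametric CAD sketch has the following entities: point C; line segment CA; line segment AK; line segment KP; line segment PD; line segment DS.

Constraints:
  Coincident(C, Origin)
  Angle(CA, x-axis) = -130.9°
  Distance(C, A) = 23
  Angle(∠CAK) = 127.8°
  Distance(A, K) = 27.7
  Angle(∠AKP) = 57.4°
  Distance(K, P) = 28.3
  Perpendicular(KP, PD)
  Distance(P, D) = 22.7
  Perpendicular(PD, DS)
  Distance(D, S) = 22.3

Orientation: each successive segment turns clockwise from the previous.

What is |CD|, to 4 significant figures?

9.910

∠AKP = 57.4° gives KP at 54.30° from the x-axis; with |KP| = 28.3, P = (-26.20, 7.095). The perpendicularity gives PD at right angles to KP, so PD runs at -35.70°; with |PD| = 22.7, D = (-7.770, -6.151). Then |CD| = |D − C| = 9.910.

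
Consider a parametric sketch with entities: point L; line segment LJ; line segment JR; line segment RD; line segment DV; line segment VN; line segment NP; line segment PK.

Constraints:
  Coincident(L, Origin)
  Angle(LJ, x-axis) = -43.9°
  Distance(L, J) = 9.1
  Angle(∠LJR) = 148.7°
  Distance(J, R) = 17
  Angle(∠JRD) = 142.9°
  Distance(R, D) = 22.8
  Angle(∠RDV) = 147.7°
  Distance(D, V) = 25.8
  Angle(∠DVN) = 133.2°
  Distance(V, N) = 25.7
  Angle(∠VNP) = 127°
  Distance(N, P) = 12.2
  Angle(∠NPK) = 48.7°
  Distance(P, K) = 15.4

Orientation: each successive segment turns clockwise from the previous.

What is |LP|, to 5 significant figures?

65.183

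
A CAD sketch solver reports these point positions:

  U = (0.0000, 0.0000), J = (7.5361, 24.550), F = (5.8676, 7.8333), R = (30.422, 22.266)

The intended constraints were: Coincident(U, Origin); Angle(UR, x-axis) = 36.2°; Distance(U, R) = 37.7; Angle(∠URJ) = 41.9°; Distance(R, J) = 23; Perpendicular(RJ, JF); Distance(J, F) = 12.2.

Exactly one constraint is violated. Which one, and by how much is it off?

Distance(J, F) = 12.2 — off by 4.60.

U = (0.00, 0.00) ✓; UR at 36.20° ✓; |UR| = 37.70 ✓; ∠URJ = 41.90° ✓; |RJ| = 23.00 ✓; ∠(RJ, JF) = 90.00° ✓; |JF| = 16.80 ✗.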